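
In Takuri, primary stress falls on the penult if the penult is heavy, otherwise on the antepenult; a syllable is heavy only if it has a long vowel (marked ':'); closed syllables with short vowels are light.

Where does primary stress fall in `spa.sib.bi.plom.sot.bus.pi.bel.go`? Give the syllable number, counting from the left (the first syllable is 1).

Weights: 7 pi L, 8 bel L, 9 go L.
The penult (syllable 8, bel) is light, so stress falls on the antepenult (syllable 7, pi).
Primary stress: syllable 7 → spa.sib.bi.plom.sot.bus.ˈpi.bel.go.

7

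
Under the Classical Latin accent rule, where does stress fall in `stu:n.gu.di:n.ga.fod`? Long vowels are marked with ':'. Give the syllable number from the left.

3

Classical Latin: stress the penult if heavy (long vowel or closed), else the antepenult.
Weights: 3 di:n H, 4 ga L, 5 fod H.
The penult (syllable 4, ga) is light, so stress falls on the antepenult (syllable 3, di:n).
Stress on syllable 3: stu:n.gu.ˈdi:n.ga.fod.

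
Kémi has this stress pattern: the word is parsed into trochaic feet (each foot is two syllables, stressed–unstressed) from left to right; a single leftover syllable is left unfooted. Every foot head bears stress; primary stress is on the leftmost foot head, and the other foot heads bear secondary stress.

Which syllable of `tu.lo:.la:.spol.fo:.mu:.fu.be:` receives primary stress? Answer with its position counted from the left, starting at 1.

Parse left to right into trochaic (ˈσσ) feet: (ˈtu.lo:) (ˈla:.spol) (ˈfo:.mu:) (ˈfu.be:).
Foot heads (stressed positions): 1, 3, 5, 7.
End Rule Leftmost: primary stress on the leftmost head = syllable 1.
Primary stress: syllable 1 → ˈtu.lo:.la:.spol.fo:.mu:.fu.be:.

1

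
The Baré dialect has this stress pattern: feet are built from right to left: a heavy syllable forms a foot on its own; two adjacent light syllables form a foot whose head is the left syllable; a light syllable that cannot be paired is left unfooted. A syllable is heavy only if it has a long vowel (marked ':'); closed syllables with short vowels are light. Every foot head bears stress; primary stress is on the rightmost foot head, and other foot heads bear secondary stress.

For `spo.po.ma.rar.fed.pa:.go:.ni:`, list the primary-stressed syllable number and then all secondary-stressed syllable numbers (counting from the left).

primary 8, secondary 2, 4, 6, 7

Weights: 1 spo L, 2 po L, 3 ma L, 4 rar L, 5 fed L, 6 pa: H, 7 go: H, 8 ni: H.
Parse right to left (heavy = foot alone; LL = one foot; stranded L unfooted): spo (ˈpo.ma) (ˈrar.fed) (ˈpa:) (ˈgo:) (ˈni:).
Foot heads: 2, 4, 6, 7, 8.
Primary stress on the rightmost head = syllable 8.
Secondary stress on 2, 4, 6, 7: spo.ˌpo.ma.ˌrar.fed.ˌpa:.ˌgo:.ˈni:.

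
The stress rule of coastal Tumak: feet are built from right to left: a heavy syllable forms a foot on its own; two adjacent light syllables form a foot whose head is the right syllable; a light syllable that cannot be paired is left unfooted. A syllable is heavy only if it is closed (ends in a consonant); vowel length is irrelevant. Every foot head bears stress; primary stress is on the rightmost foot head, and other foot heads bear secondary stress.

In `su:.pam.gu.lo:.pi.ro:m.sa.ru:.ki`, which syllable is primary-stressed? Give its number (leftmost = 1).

9

Weights: 1 su: L, 2 pam H, 3 gu L, 4 lo: L, 5 pi L, 6 ro:m H, 7 sa L, 8 ru: L, 9 ki L.
Parse right to left (heavy = foot alone; LL = one foot; stranded L unfooted): su: (ˈpam) gu (lo:.ˈpi) (ˈro:m) sa (ru:.ˈki).
Foot heads: 2, 5, 6, 9.
Primary stress on the rightmost head = syllable 9.
Primary stress: syllable 9 → su:.pam.gu.lo:.pi.ro:m.sa.ru:.ˈki.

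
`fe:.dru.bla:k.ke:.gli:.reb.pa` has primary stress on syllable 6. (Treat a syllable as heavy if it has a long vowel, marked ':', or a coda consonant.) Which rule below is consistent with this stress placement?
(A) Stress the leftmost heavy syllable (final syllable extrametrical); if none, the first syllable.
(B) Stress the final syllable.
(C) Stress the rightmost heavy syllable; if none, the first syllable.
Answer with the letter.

C

Rule A → syllable 1 (observed: 6).
Rule B → syllable 7 (observed: 6).
Rule C → syllable 6 ✓.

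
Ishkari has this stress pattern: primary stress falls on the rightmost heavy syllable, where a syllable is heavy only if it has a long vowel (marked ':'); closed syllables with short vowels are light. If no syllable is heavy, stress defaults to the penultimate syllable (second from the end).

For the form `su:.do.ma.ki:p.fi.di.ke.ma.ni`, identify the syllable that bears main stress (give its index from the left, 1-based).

Weights: 1 su: H, 2 do L, 3 ma L, 4 ki:p H, 5 fi L, 6 di L, 7 ke L, 8 ma L, 9 ni L.
Heavy syllables in the domain: 1, 4. The rightmost is syllable 4 (ki:p).
Primary stress: syllable 4 → su:.do.ma.ˈki:p.fi.di.ke.ma.ni.

4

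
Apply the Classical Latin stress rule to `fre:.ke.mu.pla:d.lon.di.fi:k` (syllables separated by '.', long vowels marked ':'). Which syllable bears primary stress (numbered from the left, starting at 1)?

5

Classical Latin: stress the penult if heavy (long vowel or closed), else the antepenult.
Weights: 5 lon H, 6 di L, 7 fi:k H.
The penult (syllable 6, di) is light, so stress falls on the antepenult (syllable 5, lon).
Stress on syllable 5: fre:.ke.mu.pla:d.ˈlon.di.fi:k.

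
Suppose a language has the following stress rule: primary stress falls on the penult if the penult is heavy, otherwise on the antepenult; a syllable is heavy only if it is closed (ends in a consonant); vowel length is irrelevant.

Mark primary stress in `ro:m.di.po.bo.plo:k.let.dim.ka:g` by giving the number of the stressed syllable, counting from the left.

7

Weights: 6 let H, 7 dim H, 8 ka:g H.
The penult (syllable 7, dim) is heavy, so it takes stress.
Primary stress: syllable 7 → ro:m.di.po.bo.plo:k.let.ˈdim.ka:g.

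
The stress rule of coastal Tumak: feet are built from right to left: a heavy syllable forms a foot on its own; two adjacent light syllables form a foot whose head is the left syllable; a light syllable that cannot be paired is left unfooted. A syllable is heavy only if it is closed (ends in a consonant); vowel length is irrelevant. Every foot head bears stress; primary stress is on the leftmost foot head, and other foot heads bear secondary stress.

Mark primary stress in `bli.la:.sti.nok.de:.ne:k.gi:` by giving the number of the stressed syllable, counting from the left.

2

Weights: 1 bli L, 2 la: L, 3 sti L, 4 nok H, 5 de: L, 6 ne:k H, 7 gi: L.
Parse right to left (heavy = foot alone; LL = one foot; stranded L unfooted): bli (ˈla:.sti) (ˈnok) de: (ˈne:k) gi:.
Foot heads: 2, 4, 6.
Primary stress on the leftmost head = syllable 2.
Primary stress: syllable 2 → bli.ˈla:.sti.nok.de:.ne:k.gi:.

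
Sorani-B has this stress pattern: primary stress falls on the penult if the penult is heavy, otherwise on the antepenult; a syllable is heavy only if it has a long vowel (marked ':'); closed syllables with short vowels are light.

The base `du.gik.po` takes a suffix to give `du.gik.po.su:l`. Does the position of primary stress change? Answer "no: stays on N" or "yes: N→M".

Base `du.gik.po` (3 syllables):
  Weights: 1 du L, 2 gik L, 3 po L.
  The penult (syllable 2, gik) is light, so stress falls on the antepenult (syllable 1, du).
  → primary stress on syllable 1.
Suffixed `du.gik.po.su:l` (4 syllables):
  Weights: 2 gik L, 3 po L, 4 su:l H.
  The penult (syllable 3, po) is light, so stress falls on the antepenult (syllable 2, gik).
  → primary stress on syllable 2.

yes: 1→2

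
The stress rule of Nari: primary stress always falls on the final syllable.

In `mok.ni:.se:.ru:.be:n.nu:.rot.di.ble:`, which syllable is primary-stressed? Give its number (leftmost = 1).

9

The word has 9 syllables; the final syllable is syllable 9 (ble:).
Primary stress: syllable 9 → mok.ni:.se:.ru:.be:n.nu:.rot.di.ˈble:.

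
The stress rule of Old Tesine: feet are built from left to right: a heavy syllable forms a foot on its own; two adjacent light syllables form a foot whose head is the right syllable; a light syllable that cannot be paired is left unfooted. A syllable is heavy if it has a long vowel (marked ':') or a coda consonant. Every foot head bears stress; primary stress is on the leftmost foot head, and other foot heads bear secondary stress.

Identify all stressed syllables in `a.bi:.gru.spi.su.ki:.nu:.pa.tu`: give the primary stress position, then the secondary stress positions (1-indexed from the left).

Weights: 1 a L, 2 bi: H, 3 gru L, 4 spi L, 5 su L, 6 ki: H, 7 nu: H, 8 pa L, 9 tu L.
Parse left to right (heavy = foot alone; LL = one foot; stranded L unfooted): a (ˈbi:) (gru.ˈspi) su (ˈki:) (ˈnu:) (pa.ˈtu).
Foot heads: 2, 4, 6, 7, 9.
Primary stress on the leftmost head = syllable 2.
Secondary stress on 4, 6, 7, 9: a.ˈbi:.gru.ˌspi.su.ˌki:.ˌnu:.pa.ˌtu.

primary 2, secondary 4, 6, 7, 9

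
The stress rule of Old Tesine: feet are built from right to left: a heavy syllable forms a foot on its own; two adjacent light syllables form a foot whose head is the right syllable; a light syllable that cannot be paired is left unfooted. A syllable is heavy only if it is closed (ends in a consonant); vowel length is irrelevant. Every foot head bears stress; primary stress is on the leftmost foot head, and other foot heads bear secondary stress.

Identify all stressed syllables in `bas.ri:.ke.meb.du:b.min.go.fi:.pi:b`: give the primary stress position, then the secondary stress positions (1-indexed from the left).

Weights: 1 bas H, 2 ri: L, 3 ke L, 4 meb H, 5 du:b H, 6 min H, 7 go L, 8 fi: L, 9 pi:b H.
Parse right to left (heavy = foot alone; LL = one foot; stranded L unfooted): (ˈbas) (ri:.ˈke) (ˈmeb) (ˈdu:b) (ˈmin) (go.ˈfi:) (ˈpi:b).
Foot heads: 1, 3, 4, 5, 6, 8, 9.
Primary stress on the leftmost head = syllable 1.
Secondary stress on 3, 4, 5, 6, 8, 9: ˈbas.ri:.ˌke.ˌmeb.ˌdu:b.ˌmin.go.ˌfi:.ˌpi:b.

primary 1, secondary 3, 4, 5, 6, 8, 9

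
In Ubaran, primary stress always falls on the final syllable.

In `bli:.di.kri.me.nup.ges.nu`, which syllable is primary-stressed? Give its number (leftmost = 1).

The word has 7 syllables; the final syllable is syllable 7 (nu).
Primary stress: syllable 7 → bli:.di.kri.me.nup.ges.ˈnu.

7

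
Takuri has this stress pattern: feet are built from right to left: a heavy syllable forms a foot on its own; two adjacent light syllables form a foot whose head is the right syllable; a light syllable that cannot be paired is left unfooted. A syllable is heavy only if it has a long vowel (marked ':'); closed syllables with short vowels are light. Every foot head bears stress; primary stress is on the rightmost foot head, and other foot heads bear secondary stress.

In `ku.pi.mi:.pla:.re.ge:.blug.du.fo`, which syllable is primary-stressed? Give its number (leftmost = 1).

Weights: 1 ku L, 2 pi L, 3 mi: H, 4 pla: H, 5 re L, 6 ge: H, 7 blug L, 8 du L, 9 fo L.
Parse right to left (heavy = foot alone; LL = one foot; stranded L unfooted): (ku.ˈpi) (ˈmi:) (ˈpla:) re (ˈge:) blug (du.ˈfo).
Foot heads: 2, 3, 4, 6, 9.
Primary stress on the rightmost head = syllable 9.
Primary stress: syllable 9 → ku.pi.mi:.pla:.re.ge:.blug.du.ˈfo.

9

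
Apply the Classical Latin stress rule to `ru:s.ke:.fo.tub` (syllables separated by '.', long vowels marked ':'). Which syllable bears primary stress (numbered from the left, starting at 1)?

2

Classical Latin: stress the penult if heavy (long vowel or closed), else the antepenult.
Weights: 2 ke: H, 3 fo L, 4 tub H.
The penult (syllable 3, fo) is light, so stress falls on the antepenult (syllable 2, ke:).
Stress on syllable 2: ru:s.ˈke:.fo.tub.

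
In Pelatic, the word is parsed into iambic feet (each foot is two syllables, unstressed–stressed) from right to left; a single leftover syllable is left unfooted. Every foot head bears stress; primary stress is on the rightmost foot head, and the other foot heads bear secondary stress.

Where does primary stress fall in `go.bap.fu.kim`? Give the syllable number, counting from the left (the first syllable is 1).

Parse right to left into iambic (σˈσ) feet: (go.ˈbap) (fu.ˈkim).
Foot heads (stressed positions): 2, 4.
End Rule Rightmost: primary stress on the rightmost head = syllable 4.
Primary stress: syllable 4 → go.bap.fu.ˈkim.

4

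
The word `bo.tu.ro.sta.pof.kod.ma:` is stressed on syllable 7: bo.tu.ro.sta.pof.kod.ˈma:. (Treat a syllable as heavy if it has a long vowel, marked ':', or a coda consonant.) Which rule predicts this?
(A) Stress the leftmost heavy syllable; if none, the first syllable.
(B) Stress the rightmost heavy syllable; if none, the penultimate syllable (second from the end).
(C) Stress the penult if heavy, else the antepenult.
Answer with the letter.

Rule A → syllable 5 (observed: 7).
Rule B → syllable 7 ✓.
Rule C → syllable 6 (observed: 7).

B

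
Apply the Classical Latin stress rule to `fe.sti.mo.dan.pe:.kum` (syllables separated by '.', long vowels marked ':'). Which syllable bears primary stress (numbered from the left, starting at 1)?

Classical Latin: stress the penult if heavy (long vowel or closed), else the antepenult.
Weights: 4 dan H, 5 pe: H, 6 kum H.
The penult (syllable 5, pe:) is heavy, so it takes stress.
Stress on syllable 5: fe.sti.mo.dan.ˈpe:.kum.

5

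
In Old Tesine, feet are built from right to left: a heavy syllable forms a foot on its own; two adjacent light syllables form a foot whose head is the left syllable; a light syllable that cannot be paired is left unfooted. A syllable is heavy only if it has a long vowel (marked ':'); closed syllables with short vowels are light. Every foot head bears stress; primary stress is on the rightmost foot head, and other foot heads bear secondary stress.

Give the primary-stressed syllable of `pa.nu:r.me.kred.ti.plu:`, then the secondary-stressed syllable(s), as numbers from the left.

primary 6, secondary 2, 4

Weights: 1 pa L, 2 nu:r H, 3 me L, 4 kred L, 5 ti L, 6 plu: H.
Parse right to left (heavy = foot alone; LL = one foot; stranded L unfooted): pa (ˈnu:r) me (ˈkred.ti) (ˈplu:).
Foot heads: 2, 4, 6.
Primary stress on the rightmost head = syllable 6.
Secondary stress on 2, 4: pa.ˌnu:r.me.ˌkred.ti.ˈplu:.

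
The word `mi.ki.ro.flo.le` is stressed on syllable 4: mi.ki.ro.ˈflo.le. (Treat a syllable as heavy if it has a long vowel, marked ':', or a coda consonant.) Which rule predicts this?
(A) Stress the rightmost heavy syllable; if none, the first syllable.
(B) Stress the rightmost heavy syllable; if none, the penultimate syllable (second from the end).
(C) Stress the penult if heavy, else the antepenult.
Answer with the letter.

B

Rule A → syllable 1 (observed: 4).
Rule B → syllable 4 ✓.
Rule C → syllable 3 (observed: 4).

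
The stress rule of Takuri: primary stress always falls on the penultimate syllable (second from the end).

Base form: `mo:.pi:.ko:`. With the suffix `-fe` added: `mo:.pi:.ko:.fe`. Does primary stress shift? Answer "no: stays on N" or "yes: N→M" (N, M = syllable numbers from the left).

yes: 2→3

Base `mo:.pi:.ko:` (3 syllables):
  The word has 3 syllables; the penultimate syllable (second from the end) is syllable 2 (pi:).
  → primary stress on syllable 2.
Suffixed `mo:.pi:.ko:.fe` (4 syllables):
  The word has 4 syllables; the penultimate syllable (second from the end) is syllable 3 (ko:).
  → primary stress on syllable 3.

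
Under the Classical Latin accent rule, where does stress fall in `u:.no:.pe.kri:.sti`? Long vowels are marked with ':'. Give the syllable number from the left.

4

Classical Latin: stress the penult if heavy (long vowel or closed), else the antepenult.
Weights: 3 pe L, 4 kri: H, 5 sti L.
The penult (syllable 4, kri:) is heavy, so it takes stress.
Stress on syllable 4: u:.no:.pe.ˈkri:.sti.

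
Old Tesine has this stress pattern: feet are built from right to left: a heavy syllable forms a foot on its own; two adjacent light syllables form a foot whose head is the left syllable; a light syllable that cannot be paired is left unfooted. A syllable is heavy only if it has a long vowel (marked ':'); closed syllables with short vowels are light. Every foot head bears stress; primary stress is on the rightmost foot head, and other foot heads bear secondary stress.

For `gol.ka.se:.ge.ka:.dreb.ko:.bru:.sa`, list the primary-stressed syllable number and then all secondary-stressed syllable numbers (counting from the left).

primary 8, secondary 1, 3, 5, 7

Weights: 1 gol L, 2 ka L, 3 se: H, 4 ge L, 5 ka: H, 6 dreb L, 7 ko: H, 8 bru: H, 9 sa L.
Parse right to left (heavy = foot alone; LL = one foot; stranded L unfooted): (ˈgol.ka) (ˈse:) ge (ˈka:) dreb (ˈko:) (ˈbru:) sa.
Foot heads: 1, 3, 5, 7, 8.
Primary stress on the rightmost head = syllable 8.
Secondary stress on 1, 3, 5, 7: ˌgol.ka.ˌse:.ge.ˌka:.dreb.ˌko:.ˈbru:.sa.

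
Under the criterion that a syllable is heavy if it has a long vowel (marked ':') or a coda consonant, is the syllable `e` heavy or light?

light

`e`: short vowel, open (no coda). Short vowel, open → light.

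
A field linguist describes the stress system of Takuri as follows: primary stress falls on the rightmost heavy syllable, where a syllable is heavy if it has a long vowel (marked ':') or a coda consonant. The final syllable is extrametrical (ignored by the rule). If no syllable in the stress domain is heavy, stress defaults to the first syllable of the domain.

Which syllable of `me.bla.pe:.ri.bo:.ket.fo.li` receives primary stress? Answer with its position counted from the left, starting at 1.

6

The final syllable (8, li) is extrametrical; the stress domain is syllables 1–7.
Weights: 1 me L, 2 bla L, 3 pe: H, 4 ri L, 5 bo: H, 6 ket H, 7 fo L.
Heavy syllables in the domain: 3, 5, 6. The rightmost is syllable 6 (ket).
Primary stress: syllable 6 → me.bla.pe:.ri.bo:.ˈket.fo.li.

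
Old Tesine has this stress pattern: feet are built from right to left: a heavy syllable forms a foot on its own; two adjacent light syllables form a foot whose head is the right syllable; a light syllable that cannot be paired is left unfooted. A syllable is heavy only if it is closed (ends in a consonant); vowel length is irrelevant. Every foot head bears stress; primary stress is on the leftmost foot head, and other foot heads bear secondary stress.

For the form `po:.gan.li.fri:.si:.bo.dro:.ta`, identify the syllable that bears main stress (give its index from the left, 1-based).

Weights: 1 po: L, 2 gan H, 3 li L, 4 fri: L, 5 si: L, 6 bo L, 7 dro: L, 8 ta L.
Parse right to left (heavy = foot alone; LL = one foot; stranded L unfooted): po: (ˈgan) (li.ˈfri:) (si:.ˈbo) (dro:.ˈta).
Foot heads: 2, 4, 6, 8.
Primary stress on the leftmost head = syllable 2.
Primary stress: syllable 2 → po:.ˈgan.li.fri:.si:.bo.dro:.ta.

2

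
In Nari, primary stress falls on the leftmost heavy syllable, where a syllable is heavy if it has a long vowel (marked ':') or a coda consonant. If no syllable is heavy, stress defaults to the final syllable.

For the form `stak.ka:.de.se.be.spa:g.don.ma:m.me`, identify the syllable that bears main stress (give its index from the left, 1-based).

1

Weights: 1 stak H, 2 ka: H, 3 de L, 4 se L, 5 be L, 6 spa:g H, 7 don H, 8 ma:m H, 9 me L.
Heavy syllables in the domain: 1, 2, 6, 7, 8. The leftmost is syllable 1 (stak).
Primary stress: syllable 1 → ˈstak.ka:.de.se.be.spa:g.don.ma:m.me.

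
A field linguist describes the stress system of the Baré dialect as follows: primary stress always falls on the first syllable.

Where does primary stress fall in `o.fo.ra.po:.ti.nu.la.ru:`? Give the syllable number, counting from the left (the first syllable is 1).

1

The word has 8 syllables; the first syllable is syllable 1 (o).
Primary stress: syllable 1 → ˈo.fo.ra.po:.ti.nu.la.ru:.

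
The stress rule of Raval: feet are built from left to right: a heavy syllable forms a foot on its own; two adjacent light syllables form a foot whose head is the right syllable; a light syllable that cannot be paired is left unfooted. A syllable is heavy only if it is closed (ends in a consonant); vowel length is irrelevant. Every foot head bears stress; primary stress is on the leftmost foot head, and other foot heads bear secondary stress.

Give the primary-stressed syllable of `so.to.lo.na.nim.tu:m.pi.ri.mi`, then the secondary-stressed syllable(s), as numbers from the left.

primary 2, secondary 4, 5, 6, 8

Weights: 1 so L, 2 to L, 3 lo L, 4 na L, 5 nim H, 6 tu:m H, 7 pi L, 8 ri L, 9 mi L.
Parse left to right (heavy = foot alone; LL = one foot; stranded L unfooted): (so.ˈto) (lo.ˈna) (ˈnim) (ˈtu:m) (pi.ˈri) mi.
Foot heads: 2, 4, 5, 6, 8.
Primary stress on the leftmost head = syllable 2.
Secondary stress on 4, 5, 6, 8: so.ˈto.lo.ˌna.ˌnim.ˌtu:m.pi.ˌri.mi.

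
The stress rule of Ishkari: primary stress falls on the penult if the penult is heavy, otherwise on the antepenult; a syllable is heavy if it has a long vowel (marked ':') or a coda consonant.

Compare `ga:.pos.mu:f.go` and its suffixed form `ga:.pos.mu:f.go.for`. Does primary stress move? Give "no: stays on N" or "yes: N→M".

no: stays on 3

Base `ga:.pos.mu:f.go` (4 syllables):
  Weights: 2 pos H, 3 mu:f H, 4 go L.
  The penult (syllable 3, mu:f) is heavy, so it takes stress.
  → primary stress on syllable 3.
Suffixed `ga:.pos.mu:f.go.for` (5 syllables):
  Weights: 3 mu:f H, 4 go L, 5 for H.
  The penult (syllable 4, go) is light, so stress falls on the antepenult (syllable 3, mu:f).
  → primary stress on syllable 3.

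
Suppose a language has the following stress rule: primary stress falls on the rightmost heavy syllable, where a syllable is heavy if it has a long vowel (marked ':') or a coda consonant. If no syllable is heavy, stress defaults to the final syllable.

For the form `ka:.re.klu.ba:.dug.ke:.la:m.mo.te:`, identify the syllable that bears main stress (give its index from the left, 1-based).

Weights: 1 ka: H, 2 re L, 3 klu L, 4 ba: H, 5 dug H, 6 ke: H, 7 la:m H, 8 mo L, 9 te: H.
Heavy syllables in the domain: 1, 4, 5, 6, 7, 9. The rightmost is syllable 9 (te:).
Primary stress: syllable 9 → ka:.re.klu.ba:.dug.ke:.la:m.mo.ˈte:.

9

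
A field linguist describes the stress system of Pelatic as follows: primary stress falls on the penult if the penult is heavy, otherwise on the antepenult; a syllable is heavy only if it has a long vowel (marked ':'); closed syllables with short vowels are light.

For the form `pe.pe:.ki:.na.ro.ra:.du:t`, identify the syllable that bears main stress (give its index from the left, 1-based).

Weights: 5 ro L, 6 ra: H, 7 du:t H.
The penult (syllable 6, ra:) is heavy, so it takes stress.
Primary stress: syllable 6 → pe.pe:.ki:.na.ro.ˈra:.du:t.

6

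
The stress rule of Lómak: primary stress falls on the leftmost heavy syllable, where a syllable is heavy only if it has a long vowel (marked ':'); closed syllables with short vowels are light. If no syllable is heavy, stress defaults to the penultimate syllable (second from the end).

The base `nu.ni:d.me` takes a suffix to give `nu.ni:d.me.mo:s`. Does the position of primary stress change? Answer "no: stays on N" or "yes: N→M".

Base `nu.ni:d.me` (3 syllables):
  Weights: 1 nu L, 2 ni:d H, 3 me L.
  Heavy syllables in the domain: 2. The leftmost is syllable 2 (ni:d).
  → primary stress on syllable 2.
Suffixed `nu.ni:d.me.mo:s` (4 syllables):
  Weights: 1 nu L, 2 ni:d H, 3 me L, 4 mo:s H.
  Heavy syllables in the domain: 2, 4. The leftmost is syllable 2 (ni:d).
  → primary stress on syllable 2.

no: stays on 2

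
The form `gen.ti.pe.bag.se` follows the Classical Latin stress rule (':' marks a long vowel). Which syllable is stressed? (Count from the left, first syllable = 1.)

4

Classical Latin: stress the penult if heavy (long vowel or closed), else the antepenult.
Weights: 3 pe L, 4 bag H, 5 se L.
The penult (syllable 4, bag) is heavy, so it takes stress.
Stress on syllable 4: gen.ti.pe.ˈbag.se.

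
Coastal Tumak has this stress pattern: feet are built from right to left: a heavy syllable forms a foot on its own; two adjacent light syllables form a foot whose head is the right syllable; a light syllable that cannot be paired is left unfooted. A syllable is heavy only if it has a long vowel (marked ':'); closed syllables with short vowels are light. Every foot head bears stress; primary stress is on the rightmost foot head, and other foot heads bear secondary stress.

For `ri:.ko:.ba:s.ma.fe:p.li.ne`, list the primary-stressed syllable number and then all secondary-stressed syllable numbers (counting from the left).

primary 7, secondary 1, 2, 3, 5

Weights: 1 ri: H, 2 ko: H, 3 ba:s H, 4 ma L, 5 fe:p H, 6 li L, 7 ne L.
Parse right to left (heavy = foot alone; LL = one foot; stranded L unfooted): (ˈri:) (ˈko:) (ˈba:s) ma (ˈfe:p) (li.ˈne).
Foot heads: 1, 2, 3, 5, 7.
Primary stress on the rightmost head = syllable 7.
Secondary stress on 1, 2, 3, 5: ˌri:.ˌko:.ˌba:s.ma.ˌfe:p.li.ˈne.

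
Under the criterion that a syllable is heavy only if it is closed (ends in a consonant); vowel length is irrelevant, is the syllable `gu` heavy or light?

`gu`: short vowel, open (no coda). Open (no coda) → light.

light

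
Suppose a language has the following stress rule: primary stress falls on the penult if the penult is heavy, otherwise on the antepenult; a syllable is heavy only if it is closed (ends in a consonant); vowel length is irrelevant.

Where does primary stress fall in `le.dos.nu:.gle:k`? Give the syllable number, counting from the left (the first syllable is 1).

2

Weights: 2 dos H, 3 nu: L, 4 gle:k H.
The penult (syllable 3, nu:) is light, so stress falls on the antepenult (syllable 2, dos).
Primary stress: syllable 2 → le.ˈdos.nu:.gle:k.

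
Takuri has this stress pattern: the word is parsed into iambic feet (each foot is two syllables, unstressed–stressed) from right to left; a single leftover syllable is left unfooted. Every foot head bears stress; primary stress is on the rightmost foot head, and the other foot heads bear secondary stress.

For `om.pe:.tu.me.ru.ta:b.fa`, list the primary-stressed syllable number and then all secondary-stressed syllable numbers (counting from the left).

primary 7, secondary 3, 5

Parse right to left into iambic (σˈσ) feet: om (pe:.ˈtu) (me.ˈru) (ta:b.ˈfa). Syllable 1 is left unfooted.
Foot heads (stressed positions): 3, 5, 7.
End Rule Rightmost: primary stress on the rightmost head = syllable 7.
Secondary stress on 3, 5: om.pe:.ˌtu.me.ˌru.ta:b.ˈfa.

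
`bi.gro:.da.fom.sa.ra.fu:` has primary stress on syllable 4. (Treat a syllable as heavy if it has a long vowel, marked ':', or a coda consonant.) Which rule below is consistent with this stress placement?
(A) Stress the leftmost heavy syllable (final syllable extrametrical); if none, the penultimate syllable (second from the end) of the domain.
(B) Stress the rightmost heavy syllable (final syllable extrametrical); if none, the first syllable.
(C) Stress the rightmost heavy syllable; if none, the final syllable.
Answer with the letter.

B

Rule A → syllable 2 (observed: 4).
Rule B → syllable 4 ✓.
Rule C → syllable 7 (observed: 4).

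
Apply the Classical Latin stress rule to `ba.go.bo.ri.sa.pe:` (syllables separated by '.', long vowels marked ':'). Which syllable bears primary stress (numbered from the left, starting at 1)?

4

Classical Latin: stress the penult if heavy (long vowel or closed), else the antepenult.
Weights: 4 ri L, 5 sa L, 6 pe: H.
The penult (syllable 5, sa) is light, so stress falls on the antepenult (syllable 4, ri).
Stress on syllable 4: ba.go.bo.ˈri.sa.pe:.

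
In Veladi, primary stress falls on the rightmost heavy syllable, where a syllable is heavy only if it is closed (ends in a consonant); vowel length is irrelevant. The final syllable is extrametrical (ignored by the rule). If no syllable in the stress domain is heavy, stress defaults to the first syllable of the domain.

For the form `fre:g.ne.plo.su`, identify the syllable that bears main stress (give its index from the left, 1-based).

1

The final syllable (4, su) is extrametrical; the stress domain is syllables 1–3.
Weights: 1 fre:g H, 2 ne L, 3 plo L.
Heavy syllables in the domain: 1. The rightmost is syllable 1 (fre:g).
Primary stress: syllable 1 → ˈfre:g.ne.plo.su.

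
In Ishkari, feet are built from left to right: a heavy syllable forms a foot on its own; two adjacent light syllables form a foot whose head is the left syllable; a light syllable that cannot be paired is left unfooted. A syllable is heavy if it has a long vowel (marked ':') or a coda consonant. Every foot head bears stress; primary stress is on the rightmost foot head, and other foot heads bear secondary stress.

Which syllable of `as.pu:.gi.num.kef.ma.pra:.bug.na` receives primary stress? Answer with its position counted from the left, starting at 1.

Weights: 1 as H, 2 pu: H, 3 gi L, 4 num H, 5 kef H, 6 ma L, 7 pra: H, 8 bug H, 9 na L.
Parse left to right (heavy = foot alone; LL = one foot; stranded L unfooted): (ˈas) (ˈpu:) gi (ˈnum) (ˈkef) ma (ˈpra:) (ˈbug) na.
Foot heads: 1, 2, 4, 5, 7, 8.
Primary stress on the rightmost head = syllable 8.
Primary stress: syllable 8 → as.pu:.gi.num.kef.ma.pra:.ˈbug.na.

8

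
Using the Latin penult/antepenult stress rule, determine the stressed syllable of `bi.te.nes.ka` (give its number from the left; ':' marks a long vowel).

Classical Latin: stress the penult if heavy (long vowel or closed), else the antepenult.
Weights: 2 te L, 3 nes H, 4 ka L.
The penult (syllable 3, nes) is heavy, so it takes stress.
Stress on syllable 3: bi.te.ˈnes.ka.

3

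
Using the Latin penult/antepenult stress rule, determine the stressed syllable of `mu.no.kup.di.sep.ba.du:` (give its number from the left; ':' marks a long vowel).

Classical Latin: stress the penult if heavy (long vowel or closed), else the antepenult.
Weights: 5 sep H, 6 ba L, 7 du: H.
The penult (syllable 6, ba) is light, so stress falls on the antepenult (syllable 5, sep).
Stress on syllable 5: mu.no.kup.di.ˈsep.ba.du:.

5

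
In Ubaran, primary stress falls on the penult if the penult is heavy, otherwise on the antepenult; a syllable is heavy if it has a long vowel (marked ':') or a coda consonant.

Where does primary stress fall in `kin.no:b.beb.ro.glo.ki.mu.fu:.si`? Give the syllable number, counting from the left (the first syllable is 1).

Weights: 7 mu L, 8 fu: H, 9 si L.
The penult (syllable 8, fu:) is heavy, so it takes stress.
Primary stress: syllable 8 → kin.no:b.beb.ro.glo.ki.mu.ˈfu:.si.

8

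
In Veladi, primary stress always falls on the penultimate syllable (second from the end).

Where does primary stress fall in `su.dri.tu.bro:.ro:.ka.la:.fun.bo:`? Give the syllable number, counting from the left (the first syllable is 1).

The word has 9 syllables; the penultimate syllable (second from the end) is syllable 8 (fun).
Primary stress: syllable 8 → su.dri.tu.bro:.ro:.ka.la:.ˈfun.bo:.

8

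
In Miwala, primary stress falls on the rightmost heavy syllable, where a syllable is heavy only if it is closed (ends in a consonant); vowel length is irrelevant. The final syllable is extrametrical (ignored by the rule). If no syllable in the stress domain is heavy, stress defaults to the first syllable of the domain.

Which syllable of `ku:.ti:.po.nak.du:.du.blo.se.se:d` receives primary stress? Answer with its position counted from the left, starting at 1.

The final syllable (9, se:d) is extrametrical; the stress domain is syllables 1–8.
Weights: 1 ku: L, 2 ti: L, 3 po L, 4 nak H, 5 du: L, 6 du L, 7 blo L, 8 se L.
Heavy syllables in the domain: 4. The rightmost is syllable 4 (nak).
Primary stress: syllable 4 → ku:.ti:.po.ˈnak.du:.du.blo.se.se:d.

4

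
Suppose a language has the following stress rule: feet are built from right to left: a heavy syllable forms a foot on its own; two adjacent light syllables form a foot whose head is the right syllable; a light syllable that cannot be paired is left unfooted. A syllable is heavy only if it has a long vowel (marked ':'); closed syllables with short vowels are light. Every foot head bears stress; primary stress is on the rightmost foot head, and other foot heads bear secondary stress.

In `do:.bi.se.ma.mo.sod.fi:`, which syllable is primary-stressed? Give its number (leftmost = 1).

7

Weights: 1 do: H, 2 bi L, 3 se L, 4 ma L, 5 mo L, 6 sod L, 7 fi: H.
Parse right to left (heavy = foot alone; LL = one foot; stranded L unfooted): (ˈdo:) bi (se.ˈma) (mo.ˈsod) (ˈfi:).
Foot heads: 1, 4, 6, 7.
Primary stress on the rightmost head = syllable 7.
Primary stress: syllable 7 → do:.bi.se.ma.mo.sod.ˈfi:.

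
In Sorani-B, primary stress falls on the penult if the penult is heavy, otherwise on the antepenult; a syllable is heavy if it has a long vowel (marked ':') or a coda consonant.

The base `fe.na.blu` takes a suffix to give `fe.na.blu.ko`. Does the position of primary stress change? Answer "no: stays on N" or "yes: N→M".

yes: 1→2

Base `fe.na.blu` (3 syllables):
  Weights: 1 fe L, 2 na L, 3 blu L.
  The penult (syllable 2, na) is light, so stress falls on the antepenult (syllable 1, fe).
  → primary stress on syllable 1.
Suffixed `fe.na.blu.ko` (4 syllables):
  Weights: 2 na L, 3 blu L, 4 ko L.
  The penult (syllable 3, blu) is light, so stress falls on the antepenult (syllable 2, na).
  → primary stress on syllable 2.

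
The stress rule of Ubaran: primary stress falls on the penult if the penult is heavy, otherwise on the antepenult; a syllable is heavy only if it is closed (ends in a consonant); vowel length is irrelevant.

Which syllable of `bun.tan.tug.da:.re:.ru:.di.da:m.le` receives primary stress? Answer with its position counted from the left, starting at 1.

Weights: 7 di L, 8 da:m H, 9 le L.
The penult (syllable 8, da:m) is heavy, so it takes stress.
Primary stress: syllable 8 → bun.tan.tug.da:.re:.ru:.di.ˈda:m.le.

8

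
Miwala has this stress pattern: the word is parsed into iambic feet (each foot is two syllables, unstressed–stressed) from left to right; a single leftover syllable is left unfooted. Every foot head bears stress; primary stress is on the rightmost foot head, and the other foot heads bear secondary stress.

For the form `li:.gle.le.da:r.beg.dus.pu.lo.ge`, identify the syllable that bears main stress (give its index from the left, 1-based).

Parse left to right into iambic (σˈσ) feet: (li:.ˈgle) (le.ˈda:r) (beg.ˈdus) (pu.ˈlo) ge. Syllable 9 is left unfooted.
Foot heads (stressed positions): 2, 4, 6, 8.
End Rule Rightmost: primary stress on the rightmost head = syllable 8.
Primary stress: syllable 8 → li:.gle.le.da:r.beg.dus.pu.ˈlo.ge.

8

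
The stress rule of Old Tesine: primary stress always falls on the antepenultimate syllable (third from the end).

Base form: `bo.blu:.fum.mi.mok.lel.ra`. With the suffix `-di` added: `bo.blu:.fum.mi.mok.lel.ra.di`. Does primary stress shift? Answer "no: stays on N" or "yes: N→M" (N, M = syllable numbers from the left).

Base `bo.blu:.fum.mi.mok.lel.ra` (7 syllables):
  The word has 7 syllables; the antepenultimate syllable (third from the end) is syllable 5 (mok).
  → primary stress on syllable 5.
Suffixed `bo.blu:.fum.mi.mok.lel.ra.di` (8 syllables):
  The word has 8 syllables; the antepenultimate syllable (third from the end) is syllable 6 (lel).
  → primary stress on syllable 6.

yes: 5→6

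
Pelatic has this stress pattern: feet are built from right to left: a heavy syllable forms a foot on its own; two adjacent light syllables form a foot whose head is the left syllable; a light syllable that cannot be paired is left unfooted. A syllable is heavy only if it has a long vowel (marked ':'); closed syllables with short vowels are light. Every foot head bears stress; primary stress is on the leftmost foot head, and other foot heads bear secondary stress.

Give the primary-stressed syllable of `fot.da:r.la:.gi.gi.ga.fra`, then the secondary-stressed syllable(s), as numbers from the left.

Weights: 1 fot L, 2 da:r H, 3 la: H, 4 gi L, 5 gi L, 6 ga L, 7 fra L.
Parse right to left (heavy = foot alone; LL = one foot; stranded L unfooted): fot (ˈda:r) (ˈla:) (ˈgi.gi) (ˈga.fra).
Foot heads: 2, 3, 4, 6.
Primary stress on the leftmost head = syllable 2.
Secondary stress on 3, 4, 6: fot.ˈda:r.ˌla:.ˌgi.gi.ˌga.fra.

primary 2, secondary 3, 4, 6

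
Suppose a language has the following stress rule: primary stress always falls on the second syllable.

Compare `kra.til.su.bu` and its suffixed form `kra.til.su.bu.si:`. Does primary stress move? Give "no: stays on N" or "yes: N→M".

no: stays on 2

Base `kra.til.su.bu` (4 syllables):
  The word has 4 syllables; the second syllable is syllable 2 (til).
  → primary stress on syllable 2.
Suffixed `kra.til.su.bu.si:` (5 syllables):
  The word has 5 syllables; the second syllable is syllable 2 (til).
  → primary stress on syllable 2.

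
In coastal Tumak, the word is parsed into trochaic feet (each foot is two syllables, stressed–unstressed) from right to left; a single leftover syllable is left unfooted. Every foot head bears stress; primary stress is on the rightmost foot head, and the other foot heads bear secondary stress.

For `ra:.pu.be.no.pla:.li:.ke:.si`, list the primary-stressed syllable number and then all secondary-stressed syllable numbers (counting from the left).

primary 7, secondary 1, 3, 5

Parse right to left into trochaic (ˈσσ) feet: (ˈra:.pu) (ˈbe.no) (ˈpla:.li:) (ˈke:.si).
Foot heads (stressed positions): 1, 3, 5, 7.
End Rule Rightmost: primary stress on the rightmost head = syllable 7.
Secondary stress on 1, 3, 5: ˌra:.pu.ˌbe.no.ˌpla:.li:.ˈke:.si.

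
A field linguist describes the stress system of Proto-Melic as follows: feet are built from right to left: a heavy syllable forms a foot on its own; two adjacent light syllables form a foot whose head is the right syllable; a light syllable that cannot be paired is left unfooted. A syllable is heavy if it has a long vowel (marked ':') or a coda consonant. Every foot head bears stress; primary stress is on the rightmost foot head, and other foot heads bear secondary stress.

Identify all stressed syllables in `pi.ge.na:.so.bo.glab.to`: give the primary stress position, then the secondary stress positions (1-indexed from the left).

Weights: 1 pi L, 2 ge L, 3 na: H, 4 so L, 5 bo L, 6 glab H, 7 to L.
Parse right to left (heavy = foot alone; LL = one foot; stranded L unfooted): (pi.ˈge) (ˈna:) (so.ˈbo) (ˈglab) to.
Foot heads: 2, 3, 5, 6.
Primary stress on the rightmost head = syllable 6.
Secondary stress on 2, 3, 5: pi.ˌge.ˌna:.so.ˌbo.ˈglab.to.

primary 6, secondary 2, 3, 5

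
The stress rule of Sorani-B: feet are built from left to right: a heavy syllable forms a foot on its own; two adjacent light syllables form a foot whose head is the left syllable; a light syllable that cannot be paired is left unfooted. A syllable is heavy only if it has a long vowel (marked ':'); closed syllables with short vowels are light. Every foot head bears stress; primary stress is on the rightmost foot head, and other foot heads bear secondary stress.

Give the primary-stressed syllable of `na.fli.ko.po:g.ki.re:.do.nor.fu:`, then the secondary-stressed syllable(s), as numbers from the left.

primary 9, secondary 1, 4, 6, 7

Weights: 1 na L, 2 fli L, 3 ko L, 4 po:g H, 5 ki L, 6 re: H, 7 do L, 8 nor L, 9 fu: H.
Parse left to right (heavy = foot alone; LL = one foot; stranded L unfooted): (ˈna.fli) ko (ˈpo:g) ki (ˈre:) (ˈdo.nor) (ˈfu:).
Foot heads: 1, 4, 6, 7, 9.
Primary stress on the rightmost head = syllable 9.
Secondary stress on 1, 4, 6, 7: ˌna.fli.ko.ˌpo:g.ki.ˌre:.ˌdo.nor.ˈfu:.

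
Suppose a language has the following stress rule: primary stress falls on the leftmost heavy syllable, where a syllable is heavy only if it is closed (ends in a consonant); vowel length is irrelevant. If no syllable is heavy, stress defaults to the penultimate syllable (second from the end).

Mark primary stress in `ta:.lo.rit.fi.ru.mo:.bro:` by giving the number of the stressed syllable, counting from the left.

Weights: 1 ta: L, 2 lo L, 3 rit H, 4 fi L, 5 ru L, 6 mo: L, 7 bro: L.
Heavy syllables in the domain: 3. The leftmost is syllable 3 (rit).
Primary stress: syllable 3 → ta:.lo.ˈrit.fi.ru.mo:.bro:.

3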